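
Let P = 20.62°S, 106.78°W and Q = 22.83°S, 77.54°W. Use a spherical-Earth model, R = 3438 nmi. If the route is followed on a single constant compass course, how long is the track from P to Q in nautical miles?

1635 nmi

Δψ = ln[tan(π/4+φ₂/2)/tan(π/4+φ₁/2)] = -0.0415;  Δφ = -0.0386 rad,  Δλ = +0.5103 rad
q = Δφ/Δψ = 0.9289
d = R·√(Δφ² + q²Δλ²) = 3438·0.47561 = 1635 nmi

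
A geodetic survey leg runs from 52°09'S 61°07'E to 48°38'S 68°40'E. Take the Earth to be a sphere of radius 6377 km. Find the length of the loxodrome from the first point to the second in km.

Δψ = ln[tan(π/4+φ₂/2)/tan(π/4+φ₁/2)] = +0.0963;  Δφ = +0.0614 rad,  Δλ = +0.1318 rad
q = Δφ/Δψ = 0.6371
d = R·√(Δφ² + q²Δλ²) = 6377·0.10400 = 663 km

663 km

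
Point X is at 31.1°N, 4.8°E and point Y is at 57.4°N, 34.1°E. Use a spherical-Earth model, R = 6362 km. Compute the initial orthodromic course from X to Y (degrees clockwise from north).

28.8°

N = sin Δλ·cos φ₂ = +0.2637;  D = cos φ₁ sin φ₂ − sin φ₁ cos φ₂ cos Δλ = +0.4787
initial course = atan2(N, D) = 28.85°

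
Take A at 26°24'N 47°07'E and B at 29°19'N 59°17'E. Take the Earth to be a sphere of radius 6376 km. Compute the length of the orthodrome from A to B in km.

1240 km

Haversine: a = sin²(Δφ/2)+cos φ₁ cos φ₂ sin²(Δλ/2) = 0.00942;  σ = 2·atan2(√a,√(1−a))
σ = 11.139° → d = Rσ = 6376·0.19441 = 1240 km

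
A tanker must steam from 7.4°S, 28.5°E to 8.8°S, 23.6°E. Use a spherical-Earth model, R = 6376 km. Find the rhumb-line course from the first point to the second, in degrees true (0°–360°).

253.9°

Meridional parts: M(φ₁)=-0.1295, M(φ₂)=-0.1542 → ΔM = -0.0247;  Δλ = -0.0855 rad
tan C = Δλ / ΔM = +3.4650 → C = 253.90°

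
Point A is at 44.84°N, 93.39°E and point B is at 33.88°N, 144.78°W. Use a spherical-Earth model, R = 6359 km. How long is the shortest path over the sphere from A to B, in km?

9463 km

cos σ = sin φ₁ sin φ₂ + cos φ₁ cos φ₂ cos Δλ
      = sin(44.84°)sin(33.88°) + cos(44.84°)cos(33.88°)cos(121.83°) = 0.0826
σ = 85.262° → d = Rσ = 6359·1.48810 = 9463 km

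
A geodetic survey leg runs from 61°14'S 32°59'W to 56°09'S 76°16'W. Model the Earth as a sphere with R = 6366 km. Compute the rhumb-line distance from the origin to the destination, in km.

2557 km

Δψ = ln[tan(π/4+φ₂/2)/tan(π/4+φ₁/2)] = +0.1711;  Δφ = +0.0887 rad,  Δλ = -0.7554 rad
q = Δφ/Δψ = 0.5185
d = R·√(Δφ² + q²Δλ²) = 6366·0.40165 = 2557 km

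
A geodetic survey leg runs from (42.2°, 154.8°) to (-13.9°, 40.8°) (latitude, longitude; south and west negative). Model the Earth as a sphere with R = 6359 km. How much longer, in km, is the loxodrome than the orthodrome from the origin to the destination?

269 km

Great circle: cos σ = sin φ₁ sin φ₂ + cos φ₁ cos φ₂ cos Δλ,  σ = 2.0419 rad → d_gc = 12984.3 km
Rhumb line: Δψ = -1.0589, q = Δφ/Δψ = 0.9247, d_rh = R√(Δφ²+q²Δλ²) = 13253.0 km
Excess = 13253.0 − 12984.3 = 268.7 ≈ 269 km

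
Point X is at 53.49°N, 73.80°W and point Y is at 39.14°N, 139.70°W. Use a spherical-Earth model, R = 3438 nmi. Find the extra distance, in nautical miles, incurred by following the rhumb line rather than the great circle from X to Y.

Great circle: cos σ = sin φ₁ sin φ₂ + cos φ₁ cos φ₂ cos Δλ,  σ = 0.8013 rad → d_gc = 2754.9 nmi
Rhumb line: Δψ = -0.3657, q = Δφ/Δψ = 0.6849, d_rh = R√(Δφ²+q²Δλ²) = 2841.8 nmi
Excess = 2841.8 − 2754.9 = 86.9 ≈ 87 nmi

87 nmi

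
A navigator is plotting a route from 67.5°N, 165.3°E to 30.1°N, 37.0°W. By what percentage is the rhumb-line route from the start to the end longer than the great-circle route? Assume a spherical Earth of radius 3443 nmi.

Great circle: σ = 1.4131 rad → d_gc = Rσ = 4865.4 nmi
Rhumb: Δφ = -0.6528, Δλ = +2.7524, Δψ = -1.0636, q = Δφ/Δψ = 0.6137 → d_rh = R√(Δφ²+q²Δλ²) = 6235.2 nmi
Excess = (6235.2 − 4865.4) / 4865.4 = 1369.8 / 4865.4 = 28.154% ≈ 28.2%

28.2%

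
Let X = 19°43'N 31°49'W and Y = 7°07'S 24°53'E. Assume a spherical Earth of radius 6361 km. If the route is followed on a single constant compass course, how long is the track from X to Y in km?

Δψ = ln[tan(π/4+φ₂/2)/tan(π/4+φ₁/2)] = -0.4757;  Δφ = -0.4683 rad,  Δλ = +0.9896 rad
q = Δφ/Δψ = 0.9846
d = R·√(Δφ² + q²Δλ²) = 6361·1.08108 = 6877 km

6877 km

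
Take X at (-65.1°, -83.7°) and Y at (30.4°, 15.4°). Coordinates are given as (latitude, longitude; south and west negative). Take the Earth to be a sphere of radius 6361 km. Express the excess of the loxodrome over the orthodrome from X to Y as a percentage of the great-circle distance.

2.8%

Great circle: σ = 2.1135 rad → d_gc = Rσ = 13443.8 km
Rhumb: Δφ = +1.6668, Δλ = +1.7296, Δψ = +2.0680, q = Δφ/Δψ = 0.8060 → d_rh = R√(Δφ²+q²Δλ²) = 13822.0 km
Excess = (13822.0 − 13443.8) / 13443.8 = 378.2 / 13443.8 = 2.81% ≈ 2.8%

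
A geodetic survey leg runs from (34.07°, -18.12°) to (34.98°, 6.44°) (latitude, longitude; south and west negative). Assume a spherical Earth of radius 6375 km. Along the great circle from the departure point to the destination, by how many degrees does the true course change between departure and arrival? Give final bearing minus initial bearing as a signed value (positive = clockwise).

Initial bearing θ₁ = atan2(sin Δλ cos φ₂, cos φ₁ sin φ₂ − sin φ₁ cos φ₂ cos Δλ) = 80.43°
Final bearing θ₂ = (initial bearing from the destination back to the start) + 180° = 94.50°
Δθ = θ₂ − θ₁ = +14.1°

+14.1°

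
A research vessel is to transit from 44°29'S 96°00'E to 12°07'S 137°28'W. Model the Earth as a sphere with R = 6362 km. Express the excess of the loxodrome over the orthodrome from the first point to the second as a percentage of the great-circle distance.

7.7%

Great circle: σ = 1.8423 rad → d_gc = Rσ = 11720.7 km
Rhumb: Δφ = +0.5649, Δλ = +2.2084, Δψ = +0.6556, q = Δφ/Δψ = 0.8617 → d_rh = R√(Δφ²+q²Δλ²) = 12628.4 km
Excess = (12628.4 − 11720.7) / 11720.7 = 907.7 / 11720.7 = 7.74% ≈ 7.7%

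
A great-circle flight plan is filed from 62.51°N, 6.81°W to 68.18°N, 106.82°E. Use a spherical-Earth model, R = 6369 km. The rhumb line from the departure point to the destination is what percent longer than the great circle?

Great circle: σ = 0.7155 rad → d_gc = Rσ = 4557.0 km
Rhumb: Δφ = +0.0990, Δλ = +1.9832, Δψ = +0.2383, q = Δφ/Δψ = 0.4154 → d_rh = R√(Δφ²+q²Δλ²) = 5284.2 km
Excess = (5284.2 − 4557.0) / 4557.0 = 727.2 / 4557.0 = 15.96% ≈ 16.0%

16.0%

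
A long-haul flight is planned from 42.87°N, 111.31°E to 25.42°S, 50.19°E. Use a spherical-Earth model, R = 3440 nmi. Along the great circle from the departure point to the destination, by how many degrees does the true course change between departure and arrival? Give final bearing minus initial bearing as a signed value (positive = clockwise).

-12.4°

At departure: θ₁ = atan2(sin Δλ cos φ₂, cos φ₁ sin φ₂ − sin φ₁ cos φ₂ cos Δλ) = 232.29°
At arrival: θ₂ = atan2(sin Δλ cos φ₁, −cos φ₂ sin φ₁ + sin φ₂ cos φ₁ cos Δλ) = 219.94°
Δθ = θ₂ − θ₁ = -12.4°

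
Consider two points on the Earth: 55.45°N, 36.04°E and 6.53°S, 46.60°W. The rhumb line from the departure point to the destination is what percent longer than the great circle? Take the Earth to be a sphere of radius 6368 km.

Great circle: σ = 1.5923 rad → d_gc = Rσ = 10139.7 km
Rhumb: Δφ = -1.0818, Δλ = -1.4423, Δψ = -1.2822, q = Δφ/Δψ = 0.8437 → d_rh = R√(Δφ²+q²Δλ²) = 10368.1 km
Excess = (10368.1 − 10139.7) / 10139.7 = 228.4 / 10139.7 = 2.253% ≈ 2.3%

2.3%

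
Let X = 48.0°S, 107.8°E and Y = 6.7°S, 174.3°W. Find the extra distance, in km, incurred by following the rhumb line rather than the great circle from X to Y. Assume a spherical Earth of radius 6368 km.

180 km

Great circle: cos σ = sin φ₁ sin φ₂ + cos φ₁ cos φ₂ cos Δλ,  σ = 1.3428 rad → d_gc = 8551.1 km
Rhumb line: Δψ = +0.8403, q = Δφ/Δψ = 0.8579, d_rh = R√(Δφ²+q²Δλ²) = 8731.2 km
Excess = 8731.2 − 8551.1 = 180.1 ≈ 180 km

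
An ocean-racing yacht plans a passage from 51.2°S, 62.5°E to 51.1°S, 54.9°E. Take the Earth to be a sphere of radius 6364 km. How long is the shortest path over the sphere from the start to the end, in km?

cos σ = sin φ₁ sin φ₂ + cos φ₁ cos φ₂ cos Δλ
      = sin(-51.20°)sin(-51.10°) + cos(-51.20°)cos(-51.10°)cos(-7.60°) = 0.9965
σ = 4.766° → d = Rσ = 6364·0.08319 = 529 km

529 km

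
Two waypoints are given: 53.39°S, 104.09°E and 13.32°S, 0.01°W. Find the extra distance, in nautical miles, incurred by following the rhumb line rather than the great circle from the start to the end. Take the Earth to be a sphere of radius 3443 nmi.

309 nmi

Great circle: cos σ = sin φ₁ sin φ₂ + cos φ₁ cos φ₂ cos Δλ,  σ = 1.5272 rad → d_gc = 5258.2 nmi
Rhumb line: Δψ = +0.8716, q = Δφ/Δψ = 0.8024, d_rh = R√(Δφ²+q²Δλ²) = 5567.0 nmi
Excess = 5567.0 − 5258.2 = 308.8 ≈ 309 nmi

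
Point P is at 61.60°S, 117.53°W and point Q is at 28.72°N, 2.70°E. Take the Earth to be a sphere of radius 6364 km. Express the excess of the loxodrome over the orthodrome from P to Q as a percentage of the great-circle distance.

Great circle: σ = 2.2558 rad → d_gc = Rσ = 14356.1 km
Rhumb: Δφ = +1.5764, Δλ = +2.0984, Δψ = +1.8979, q = Δφ/Δψ = 0.8306 → d_rh = R√(Δφ²+q²Δλ²) = 14955.8 km
Excess = (14955.8 − 14356.1) / 14356.1 = 599.7 / 14356.1 = 4.18% ≈ 4.2%

4.2%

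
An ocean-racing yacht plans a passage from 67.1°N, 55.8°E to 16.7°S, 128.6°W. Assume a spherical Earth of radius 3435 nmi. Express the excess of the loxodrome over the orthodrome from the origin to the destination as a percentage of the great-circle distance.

Great circle: σ = 2.2605 rad → d_gc = Rσ = 7764.9 nmi
Rhumb: Δφ = -1.4626, Δλ = +3.0648, Δψ = -1.8925, q = Δφ/Δψ = 0.7728 → d_rh = R√(Δφ²+q²Δλ²) = 9562.3 nmi
Excess = (9562.3 − 7764.9) / 7764.9 = 1797.4 / 7764.9 = 23.148% ≈ 23.1%

23.1%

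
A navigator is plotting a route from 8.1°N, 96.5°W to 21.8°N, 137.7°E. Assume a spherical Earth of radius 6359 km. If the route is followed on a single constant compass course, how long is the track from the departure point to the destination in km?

Δψ = ln[tan(π/4+φ₂/2)/tan(π/4+φ₁/2)] = +0.2482;  Δφ = +0.2391 rad,  Δλ = -2.1956 rad
q = Δφ/Δψ = 0.9635
d = R·√(Δφ² + q²Δλ²) = 6359·2.12899 = 13538 km

13538 km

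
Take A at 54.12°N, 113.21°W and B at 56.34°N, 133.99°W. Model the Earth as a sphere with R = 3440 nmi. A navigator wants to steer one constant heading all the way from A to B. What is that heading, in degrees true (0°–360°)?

280.6°

Δψ = ln[tan(π/4+φ₂/2)/tan(π/4+φ₁/2)] = +0.0680
Δλ = -0.3627 rad (taken the short way round)
course = atan2(Δλ, Δψ) = 280.61°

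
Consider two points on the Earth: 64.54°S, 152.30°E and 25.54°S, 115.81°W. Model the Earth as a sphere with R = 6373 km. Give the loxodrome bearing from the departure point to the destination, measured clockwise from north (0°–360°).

57.4°

Δψ = ln[tan(π/4+φ₂/2)/tan(π/4+φ₁/2)] = +1.0263
Δλ = +1.6038 rad (taken the short way round)
course = atan2(Δλ, Δψ) = 57.38°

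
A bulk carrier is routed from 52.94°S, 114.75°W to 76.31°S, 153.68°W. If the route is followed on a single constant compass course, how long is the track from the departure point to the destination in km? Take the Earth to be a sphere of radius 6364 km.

3113 km

Δψ = ln[tan(π/4+φ₂/2)/tan(π/4+φ₁/2)] = -1.0268;  Δφ = -0.4079 rad,  Δλ = -0.6795 rad
q = Δφ/Δψ = 0.3972
d = R·√(Δφ² + q²Δλ²) = 6364·0.48909 = 3113 km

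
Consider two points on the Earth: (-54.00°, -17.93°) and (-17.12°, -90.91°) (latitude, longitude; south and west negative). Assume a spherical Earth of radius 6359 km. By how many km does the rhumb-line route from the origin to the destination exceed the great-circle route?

202 km

Great circle: cos σ = sin φ₁ sin φ₂ + cos φ₁ cos φ₂ cos Δλ,  σ = 1.1565 rad → d_gc = 7354.0 km
Rhumb line: Δψ = +0.8208, q = Δφ/Δψ = 0.7842, d_rh = R√(Δφ²+q²Δλ²) = 7556.3 km
Excess = 7556.3 − 7354.0 = 202.3 ≈ 202 km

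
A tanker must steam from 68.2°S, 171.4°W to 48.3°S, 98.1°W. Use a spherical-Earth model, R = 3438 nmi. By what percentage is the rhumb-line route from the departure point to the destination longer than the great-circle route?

5.3%

Great circle: σ = 0.7009 rad → d_gc = Rσ = 2409.8 nmi
Rhumb: Δφ = +0.3473, Δλ = +1.2793, Δψ = +0.6820, q = Δφ/Δψ = 0.5093 → d_rh = R√(Δφ²+q²Δλ²) = 2538.4 nmi
Excess = (2538.4 − 2409.8) / 2409.8 = 128.6 / 2409.8 = 5.34% ≈ 5.3%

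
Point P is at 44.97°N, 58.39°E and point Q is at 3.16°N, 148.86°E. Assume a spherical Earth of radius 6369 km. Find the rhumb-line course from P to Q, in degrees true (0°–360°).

Meridional parts: M(φ₁)=+0.8806, M(φ₂)=+0.0552 → ΔM = -0.8255;  Δλ = +1.5790 rad
tan C = Δλ / ΔM = -1.9129 → C = 117.60°

117.6°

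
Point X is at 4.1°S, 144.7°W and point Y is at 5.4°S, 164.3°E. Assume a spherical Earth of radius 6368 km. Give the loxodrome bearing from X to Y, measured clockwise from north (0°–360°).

Δψ = ln[tan(π/4+φ₂/2)/tan(π/4+φ₁/2)] = -0.0228
Δλ = -0.8901 rad (taken the short way round)
course = atan2(Δλ, Δψ) = 268.53°

268.5°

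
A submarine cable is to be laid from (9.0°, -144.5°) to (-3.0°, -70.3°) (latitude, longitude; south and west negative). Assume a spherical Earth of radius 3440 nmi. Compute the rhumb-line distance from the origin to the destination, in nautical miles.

4499 nmi

Rhumb course C = atan2(Δλ, Δψ) with Δψ = ln[tan(π/4+φ₂/2)/tan(π/4+φ₁/2)] = -0.2101, Δλ = +1.2950 → C = 99.22°
d = R·|Δφ| / |cos C| = 3440·0.20944 / 0.16015 = 4499 nmi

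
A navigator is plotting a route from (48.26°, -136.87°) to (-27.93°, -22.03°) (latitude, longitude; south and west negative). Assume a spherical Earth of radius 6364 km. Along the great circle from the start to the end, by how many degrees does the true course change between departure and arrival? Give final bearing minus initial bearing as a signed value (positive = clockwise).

+38.7°

At departure: θ₁ = atan2(sin Δλ cos φ₂, cos φ₁ sin φ₂ − sin φ₁ cos φ₂ cos Δλ) = 92.49°
At arrival: θ₂ = atan2(sin Δλ cos φ₁, −cos φ₂ sin φ₁ + sin φ₂ cos φ₁ cos Δλ) = 131.17°
Δθ = θ₂ − θ₁ = +38.7°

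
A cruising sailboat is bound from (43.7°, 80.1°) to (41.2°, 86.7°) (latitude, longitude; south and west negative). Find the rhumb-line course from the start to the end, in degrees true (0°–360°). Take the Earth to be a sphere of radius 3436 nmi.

117.2°

Δψ = ln[tan(π/4+φ₂/2)/tan(π/4+φ₁/2)] = -0.0591
Δλ = +0.1152 rad (taken the short way round)
course = atan2(Δλ, Δψ) = 117.18°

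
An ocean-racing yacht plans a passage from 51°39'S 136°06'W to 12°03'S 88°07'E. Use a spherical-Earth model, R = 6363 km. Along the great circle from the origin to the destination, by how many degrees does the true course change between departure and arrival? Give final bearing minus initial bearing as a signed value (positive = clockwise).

At departure: θ₁ = atan2(sin Δλ cos φ₂, cos φ₁ sin φ₂ − sin φ₁ cos φ₂ cos Δλ) = 225.12°
At arrival: θ₂ = atan2(sin Δλ cos φ₁, −cos φ₂ sin φ₁ + sin φ₂ cos φ₁ cos Δλ) = 333.29°
Δθ = θ₂ − θ₁ = +108.2°

+108.2°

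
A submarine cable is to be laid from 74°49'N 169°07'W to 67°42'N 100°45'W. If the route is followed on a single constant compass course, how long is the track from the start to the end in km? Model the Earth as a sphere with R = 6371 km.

2540 km

Rhumb course C = atan2(Δλ, Δψ) with Δψ = ln[tan(π/4+φ₂/2)/tan(π/4+φ₁/2)] = -0.3912, Δλ = +1.1932 → C = 108.15°
d = R·|Δφ| / |cos C| = 6371·0.12421 / 0.31157 = 2540 km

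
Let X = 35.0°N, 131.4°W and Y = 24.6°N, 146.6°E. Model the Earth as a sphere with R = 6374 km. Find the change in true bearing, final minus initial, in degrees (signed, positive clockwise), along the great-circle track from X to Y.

-46.9°

Initial bearing θ₁ = atan2(sin Δλ cos φ₂, cos φ₁ sin φ₂ − sin φ₁ cos φ₂ cos Δλ) = 286.60°
Final bearing θ₂ = (initial bearing from the destination back to the start) + 180° = 239.70°
Δθ = θ₂ − θ₁ = -46.9°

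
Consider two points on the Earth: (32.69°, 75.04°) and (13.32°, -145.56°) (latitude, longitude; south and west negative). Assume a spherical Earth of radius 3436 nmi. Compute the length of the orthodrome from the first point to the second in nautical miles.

7186 nmi

Haversine: a = sin²(Δφ/2)+cos φ₁ cos φ₂ sin²(Δλ/2) = 0.74869;  σ = 2·atan2(√a,√(1−a))
σ = 119.827° → d = Rσ = 3436·2.09138 = 7186 nmi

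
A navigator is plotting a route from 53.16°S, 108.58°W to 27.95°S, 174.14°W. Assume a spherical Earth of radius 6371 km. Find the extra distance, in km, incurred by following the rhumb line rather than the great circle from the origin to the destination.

Great circle: cos σ = sin φ₁ sin φ₂ + cos φ₁ cos φ₂ cos Δλ,  σ = 0.9345 rad → d_gc = 5953.5 km
Rhumb line: Δψ = +0.5911, q = Δφ/Δψ = 0.7444, d_rh = R√(Δφ²+q²Δλ²) = 6107.9 km
Excess = 6107.9 − 5953.5 = 154.4 ≈ 154 km

154 km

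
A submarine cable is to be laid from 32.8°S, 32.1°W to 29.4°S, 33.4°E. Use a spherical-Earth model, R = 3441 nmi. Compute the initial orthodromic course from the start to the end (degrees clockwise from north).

θ = atan2( sin Δλ·cos φ₂ ,  cos φ₁ sin φ₂ − sin φ₁ cos φ₂ cos Δλ )
  = atan2(+0.7928, -0.2169) = 105.30°

105.3°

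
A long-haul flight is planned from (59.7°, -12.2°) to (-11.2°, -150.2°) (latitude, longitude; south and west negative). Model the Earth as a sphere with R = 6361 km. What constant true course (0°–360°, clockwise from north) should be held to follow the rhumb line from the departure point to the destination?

238.0°

Δψ = ln[tan(π/4+φ₂/2)/tan(π/4+φ₁/2)] = -1.5033
Δλ = -2.4086 rad (taken the short way round)
course = atan2(Δλ, Δψ) = 238.03°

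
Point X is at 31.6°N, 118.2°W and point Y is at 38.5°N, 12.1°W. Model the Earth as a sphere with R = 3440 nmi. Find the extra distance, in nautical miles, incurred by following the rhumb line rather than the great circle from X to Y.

309 nmi

Great circle: cos σ = sin φ₁ sin φ₂ + cos φ₁ cos φ₂ cos Δλ,  σ = 1.4290 rad → d_gc = 4915.7 nmi
Rhumb line: Δψ = +0.1473, q = Δφ/Δψ = 0.8177, d_rh = R√(Δφ²+q²Δλ²) = 5225.1 nmi
Excess = 5225.1 − 4915.7 = 309.4 ≈ 309 nmi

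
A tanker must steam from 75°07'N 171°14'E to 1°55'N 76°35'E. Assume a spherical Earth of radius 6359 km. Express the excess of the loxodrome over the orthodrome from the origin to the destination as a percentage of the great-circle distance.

6.2%

Great circle: σ = 1.5593 rad → d_gc = Rσ = 9915.5 km
Rhumb: Δφ = -1.2776, Δλ = -1.6520, Δψ = -2.0020, q = Δφ/Δψ = 0.6381 → d_rh = R√(Δφ²+q²Δλ²) = 10532.8 km
Excess = (10532.8 − 9915.5) / 9915.5 = 617.3 / 9915.5 = 6.23% ≈ 6.2%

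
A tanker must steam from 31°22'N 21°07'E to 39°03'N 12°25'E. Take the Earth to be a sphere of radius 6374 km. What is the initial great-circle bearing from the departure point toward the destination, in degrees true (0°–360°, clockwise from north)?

θ = atan2( sin Δλ·cos φ₂ ,  cos φ₁ sin φ₂ − sin φ₁ cos φ₂ cos Δλ )
  = atan2(-0.1175, +0.1383) = 319.67°

319.7°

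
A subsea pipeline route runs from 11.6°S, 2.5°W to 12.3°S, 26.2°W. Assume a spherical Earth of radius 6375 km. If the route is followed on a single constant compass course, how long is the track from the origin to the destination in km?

2581 km

Δψ = ln[tan(π/4+φ₂/2)/tan(π/4+φ₁/2)] = -0.0125;  Δφ = -0.0122 rad,  Δλ = -0.4136 rad
q = Δφ/Δψ = 0.9783
d = R·√(Δφ² + q²Δλ²) = 6375·0.40486 = 2581 km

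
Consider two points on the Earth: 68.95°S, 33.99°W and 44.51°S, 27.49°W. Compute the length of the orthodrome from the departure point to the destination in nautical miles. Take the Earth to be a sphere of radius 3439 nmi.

cos σ = sin φ₁ sin φ₂ + cos φ₁ cos φ₂ cos Δλ
      = sin(-68.95°)sin(-44.51°) + cos(-68.95°)cos(-44.51°)cos(6.50°) = 0.9087
σ = 24.667° → d = Rσ = 3439·0.43052 = 1481 nmi

1481 nmi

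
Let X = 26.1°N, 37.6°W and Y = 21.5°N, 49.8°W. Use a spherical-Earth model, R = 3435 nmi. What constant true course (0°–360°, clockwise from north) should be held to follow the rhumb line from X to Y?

Δψ = ln[tan(π/4+φ₂/2)/tan(π/4+φ₁/2)] = -0.0878
Δλ = -0.2129 rad (taken the short way round)
course = atan2(Δλ, Δψ) = 247.60°

247.6°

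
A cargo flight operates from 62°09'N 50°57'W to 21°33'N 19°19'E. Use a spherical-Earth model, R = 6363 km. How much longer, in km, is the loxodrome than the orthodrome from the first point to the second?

225 km

Great circle: cos σ = sin φ₁ sin φ₂ + cos φ₁ cos φ₂ cos Δλ,  σ = 1.0798 rad → d_gc = 6871.0 km
Rhumb line: Δψ = -1.0093, q = Δφ/Δψ = 0.7021, d_rh = R√(Δφ²+q²Δλ²) = 7095.6 km
Excess = 7095.6 − 6871.0 = 224.6 ≈ 225 km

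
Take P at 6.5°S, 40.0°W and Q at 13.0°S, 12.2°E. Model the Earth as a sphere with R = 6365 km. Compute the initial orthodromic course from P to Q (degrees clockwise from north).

101.4°

N = sin Δλ·cos φ₂ = +0.7699;  D = cos φ₁ sin φ₂ − sin φ₁ cos φ₂ cos Δλ = -0.1559
initial course = atan2(N, D) = 101.45°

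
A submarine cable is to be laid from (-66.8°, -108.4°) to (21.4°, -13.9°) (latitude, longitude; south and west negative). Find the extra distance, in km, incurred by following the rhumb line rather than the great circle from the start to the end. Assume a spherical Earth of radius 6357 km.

419 km

Great circle: cos σ = sin φ₁ sin φ₂ + cos φ₁ cos φ₂ cos Δλ,  σ = 1.9435 rad → d_gc = 12354.9 km
Rhumb line: Δψ = +1.9659, q = Δφ/Δψ = 0.7830, d_rh = R√(Δφ²+q²Δλ²) = 12773.6 km
Excess = 12773.6 − 12354.9 = 418.7 ≈ 419 km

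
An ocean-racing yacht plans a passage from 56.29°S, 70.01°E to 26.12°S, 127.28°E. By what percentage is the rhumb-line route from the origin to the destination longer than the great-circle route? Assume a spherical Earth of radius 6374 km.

Great circle: σ = 0.8819 rad → d_gc = Rσ = 5621.5 km
Rhumb: Δφ = +0.5266, Δλ = +0.9996, Δψ = +0.7216, q = Δφ/Δψ = 0.7297 → d_rh = R√(Δφ²+q²Δλ²) = 5734.1 km
Excess = (5734.1 − 5621.5) / 5621.5 = 112.6 / 5621.5 = 2.00% ≈ 2.0%

2.0%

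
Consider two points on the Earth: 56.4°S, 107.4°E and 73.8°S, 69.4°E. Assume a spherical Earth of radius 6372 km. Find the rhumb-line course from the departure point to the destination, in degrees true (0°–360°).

Meridional parts: M(φ₁)=-1.1976, M(φ₂)=-1.9497 → ΔM = -0.7521;  Δλ = -0.6632 rad
tan C = Δλ / ΔM = +0.8819 → C = 221.41°

221.4°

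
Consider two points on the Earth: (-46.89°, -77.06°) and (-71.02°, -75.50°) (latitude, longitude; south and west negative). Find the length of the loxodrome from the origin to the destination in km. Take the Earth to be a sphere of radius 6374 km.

Rhumb course C = atan2(Δλ, Δψ) with Δψ = ln[tan(π/4+φ₂/2)/tan(π/4+φ₁/2)] = -0.8600, Δλ = +0.0272 → C = 178.19°
d = R·|Δφ| / |cos C| = 6374·0.42115 / 0.99950 = 2686 km

2686 km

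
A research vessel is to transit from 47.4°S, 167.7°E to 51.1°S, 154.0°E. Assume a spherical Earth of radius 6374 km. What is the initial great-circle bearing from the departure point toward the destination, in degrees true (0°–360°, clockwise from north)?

242.4°

θ = atan2( sin Δλ·cos φ₂ ,  cos φ₁ sin φ₂ − sin φ₁ cos φ₂ cos Δλ )
  = atan2(-0.1487, -0.0777) = 242.42°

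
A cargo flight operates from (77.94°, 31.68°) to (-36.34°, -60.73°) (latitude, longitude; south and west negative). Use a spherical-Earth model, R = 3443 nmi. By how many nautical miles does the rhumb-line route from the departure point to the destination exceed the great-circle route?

Great circle: cos σ = sin φ₁ sin φ₂ + cos φ₁ cos φ₂ cos Δλ,  σ = 2.1976 rad → d_gc = 7566.4 nmi
Rhumb line: Δψ = -2.9294, q = Δφ/Δψ = 0.6809, d_rh = R√(Δφ²+q²Δλ²) = 7839.3 nmi
Excess = 7839.3 − 7566.4 = 272.9 ≈ 273 nmi

273 nmi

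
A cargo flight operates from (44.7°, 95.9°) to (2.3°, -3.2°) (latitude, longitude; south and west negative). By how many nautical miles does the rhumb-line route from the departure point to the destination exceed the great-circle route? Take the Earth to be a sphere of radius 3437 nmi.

Great circle: cos σ = sin φ₁ sin φ₂ + cos φ₁ cos φ₂ cos Δλ,  σ = 1.6550 rad → d_gc = 5688.2 nmi
Rhumb line: Δψ = -0.8338, q = Δφ/Δψ = 0.8875, d_rh = R√(Δφ²+q²Δλ²) = 5857.0 nmi
Excess = 5857.0 − 5688.2 = 168.8 ≈ 169 nmi

169 nmi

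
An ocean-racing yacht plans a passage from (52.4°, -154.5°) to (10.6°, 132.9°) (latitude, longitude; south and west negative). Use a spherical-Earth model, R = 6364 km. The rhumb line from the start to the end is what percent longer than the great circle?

2.3%

Great circle: σ = 1.2397 rad → d_gc = Rσ = 7889.4 km
Rhumb: Δφ = -0.7295, Δλ = -1.2671, Δψ = -0.8915, q = Δφ/Δψ = 0.8184 → d_rh = R√(Δφ²+q²Δλ²) = 8068.7 km
Excess = (8068.7 − 7889.4) / 7889.4 = 179.3 / 7889.4 = 2.27% ≈ 2.3%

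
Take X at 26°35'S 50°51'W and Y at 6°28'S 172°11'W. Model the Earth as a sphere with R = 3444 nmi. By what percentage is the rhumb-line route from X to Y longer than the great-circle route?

Great circle: σ = 1.9951 rad → d_gc = Rσ = 6871.1 nmi
Rhumb: Δφ = +0.3511, Δλ = -2.1177, Δψ = +0.3685, q = Δφ/Δψ = 0.9529 → d_rh = R√(Δφ²+q²Δλ²) = 7054.0 nmi
Excess = (7054.0 − 6871.1) / 6871.1 = 182.9 / 6871.1 = 2.66% ≈ 2.7%

2.7%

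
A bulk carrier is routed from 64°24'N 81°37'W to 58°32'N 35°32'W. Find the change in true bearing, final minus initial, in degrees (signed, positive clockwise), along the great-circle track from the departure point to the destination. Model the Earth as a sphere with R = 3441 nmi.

Initial bearing θ₁ = atan2(sin Δλ cos φ₂, cos φ₁ sin φ₂ − sin φ₁ cos φ₂ cos Δλ) = 83.62°
Final bearing θ₂ = (initial bearing from the destination back to the start) + 180° = 124.65°
Δθ = θ₂ − θ₁ = +41.0°

+41.0°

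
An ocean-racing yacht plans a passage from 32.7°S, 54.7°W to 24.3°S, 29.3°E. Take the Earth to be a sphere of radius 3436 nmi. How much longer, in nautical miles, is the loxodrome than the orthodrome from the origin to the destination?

Great circle: cos σ = sin φ₁ sin φ₂ + cos φ₁ cos φ₂ cos Δλ,  σ = 1.2635 rad → d_gc = 4341.4 nmi
Rhumb line: Δψ = +0.1671, q = Δφ/Δψ = 0.8776, d_rh = R√(Δφ²+q²Δλ²) = 4449.3 nmi
Excess = 4449.3 − 4341.4 = 107.9 ≈ 108 nmi

108 nmi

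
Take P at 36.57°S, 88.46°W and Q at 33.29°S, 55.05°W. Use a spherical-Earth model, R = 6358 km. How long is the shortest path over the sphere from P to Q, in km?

3046 km

cos σ = sin φ₁ sin φ₂ + cos φ₁ cos φ₂ cos Δλ
      = sin(-36.57°)sin(-33.29°) + cos(-36.57°)cos(-33.29°)cos(33.41°) = 0.8874
σ = 27.449° → d = Rσ = 6358·0.47907 = 3046 km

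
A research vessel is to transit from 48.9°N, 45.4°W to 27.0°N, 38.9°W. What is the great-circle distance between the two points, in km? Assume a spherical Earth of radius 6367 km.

2497 km

Haversine: a = sin²(Δφ/2)+cos φ₁ cos φ₂ sin²(Δλ/2) = 0.03796;  σ = 2·atan2(√a,√(1−a))
σ = 22.471° → d = Rσ = 6367·0.39220 = 2497 km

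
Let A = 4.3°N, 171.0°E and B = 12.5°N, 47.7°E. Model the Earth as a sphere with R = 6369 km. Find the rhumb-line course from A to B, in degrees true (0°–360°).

273.8°

Δψ = ln[tan(π/4+φ₂/2)/tan(π/4+φ₁/2)] = +0.1448
Δλ = -2.1520 rad (taken the short way round)
course = atan2(Δλ, Δψ) = 273.85°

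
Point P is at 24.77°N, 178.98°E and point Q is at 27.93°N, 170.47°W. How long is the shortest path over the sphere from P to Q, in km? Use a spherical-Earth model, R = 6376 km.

1109 km

cos σ = sin φ₁ sin φ₂ + cos φ₁ cos φ₂ cos Δλ
      = sin(24.77°)sin(27.93°) + cos(24.77°)cos(27.93°)cos(10.55°) = 0.9849
σ = 9.964° → d = Rσ = 6376·0.17390 = 1109 km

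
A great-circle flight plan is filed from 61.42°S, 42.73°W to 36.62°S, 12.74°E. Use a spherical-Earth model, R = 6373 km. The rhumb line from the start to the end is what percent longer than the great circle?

2.4%

Great circle: σ = 0.7355 rad → d_gc = Rσ = 4687.7 km
Rhumb: Δφ = +0.4328, Δλ = +0.9681, Δψ = +0.6799, q = Δφ/Δψ = 0.6366 → d_rh = R√(Δφ²+q²Δλ²) = 4799.7 km
Excess = (4799.7 − 4687.7) / 4687.7 = 112.0 / 4687.7 = 2.39% ≈ 2.4%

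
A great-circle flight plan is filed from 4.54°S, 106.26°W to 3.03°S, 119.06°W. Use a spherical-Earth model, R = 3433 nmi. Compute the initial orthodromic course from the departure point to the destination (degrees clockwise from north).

276.3°

N = sin Δλ·cos φ₂ = -0.2212;  D = cos φ₁ sin φ₂ − sin φ₁ cos φ₂ cos Δλ = +0.0244
initial course = atan2(N, D) = 276.29°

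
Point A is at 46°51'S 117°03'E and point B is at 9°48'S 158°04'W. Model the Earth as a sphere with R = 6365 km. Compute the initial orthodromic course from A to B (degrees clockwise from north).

θ = atan2( sin Δλ·cos φ₂ ,  cos φ₁ sin φ₂ − sin φ₁ cos φ₂ cos Δλ )
  = atan2(+0.9815, -0.0523) = 93.05°

93.0°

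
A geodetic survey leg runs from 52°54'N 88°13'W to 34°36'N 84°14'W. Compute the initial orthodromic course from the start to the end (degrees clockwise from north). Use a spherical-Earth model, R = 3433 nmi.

θ = atan2( sin Δλ·cos φ₂ ,  cos φ₁ sin φ₂ − sin φ₁ cos φ₂ cos Δλ )
  = atan2(+0.0572, -0.3124) = 169.63°

169.6°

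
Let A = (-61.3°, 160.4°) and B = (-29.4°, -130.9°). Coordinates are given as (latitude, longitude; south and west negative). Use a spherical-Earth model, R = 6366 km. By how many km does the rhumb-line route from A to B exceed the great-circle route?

Great circle: cos σ = sin φ₁ sin φ₂ + cos φ₁ cos φ₂ cos Δλ,  σ = 0.9489 rad → d_gc = 6040.8 km
Rhumb line: Δψ = +0.8260, q = Δφ/Δψ = 0.6740, d_rh = R√(Δφ²+q²Δλ²) = 6247.7 km
Excess = 6247.7 − 6040.8 = 206.9 ≈ 207 km

207 km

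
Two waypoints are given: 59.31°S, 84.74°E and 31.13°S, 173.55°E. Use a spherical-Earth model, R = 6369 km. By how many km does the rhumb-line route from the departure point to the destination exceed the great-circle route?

422 km

Great circle: cos σ = sin φ₁ sin φ₂ + cos φ₁ cos φ₂ cos Δλ,  σ = 1.0999 rad → d_gc = 7005.53 km
Rhumb line: Δψ = +0.7209, q = Δφ/Δψ = 0.6822, d_rh = R√(Δφ²+q²Δλ²) = 7427.99 km
Excess = 7427.99 − 7005.53 = 422.46 ≈ 422 km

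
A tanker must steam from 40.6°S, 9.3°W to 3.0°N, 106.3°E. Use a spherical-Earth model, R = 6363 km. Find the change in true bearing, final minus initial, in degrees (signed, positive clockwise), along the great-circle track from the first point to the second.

-57.7°

Initial bearing θ₁ = atan2(sin Δλ cos φ₂, cos φ₁ sin φ₂ − sin φ₁ cos φ₂ cos Δλ) = 104.99°
Final bearing θ₂ = (initial bearing from the destination back to the start) + 180° = 47.26°
Δθ = θ₂ − θ₁ = -57.7°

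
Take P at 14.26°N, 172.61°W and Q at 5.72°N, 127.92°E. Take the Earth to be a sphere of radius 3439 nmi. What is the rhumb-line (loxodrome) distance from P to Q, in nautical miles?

3549 nmi

Δψ = ln[tan(π/4+φ₂/2)/tan(π/4+φ₁/2)] = -0.1515;  Δφ = -0.1491 rad,  Δλ = -1.0379 rad
q = Δφ/Δψ = 0.9839
d = R·√(Δφ² + q²Δλ²) = 3439·1.03202 = 3549 nmi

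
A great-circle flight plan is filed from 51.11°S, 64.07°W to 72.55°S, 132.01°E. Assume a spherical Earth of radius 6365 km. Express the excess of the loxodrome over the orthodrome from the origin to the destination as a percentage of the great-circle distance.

37.4%

Great circle: σ = 0.9744 rad → d_gc = Rσ = 6202.3 km
Rhumb: Δφ = -0.3742, Δλ = -2.8609, Δψ = -0.8331, q = Δφ/Δψ = 0.4492 → d_rh = R√(Δφ²+q²Δλ²) = 8519.1 km
Excess = (8519.1 − 6202.3) / 6202.3 = 2316.8 / 6202.3 = 37.354% ≈ 37.4%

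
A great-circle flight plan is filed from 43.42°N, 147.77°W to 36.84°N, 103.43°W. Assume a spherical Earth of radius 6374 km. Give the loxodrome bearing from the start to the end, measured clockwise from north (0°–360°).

Meridional parts: M(φ₁)=+0.8429, M(φ₂)=+0.6925 → ΔM = -0.1504;  Δλ = +0.7739 rad
tan C = Δλ / ΔM = -5.1454 → C = 101.00°

101.0°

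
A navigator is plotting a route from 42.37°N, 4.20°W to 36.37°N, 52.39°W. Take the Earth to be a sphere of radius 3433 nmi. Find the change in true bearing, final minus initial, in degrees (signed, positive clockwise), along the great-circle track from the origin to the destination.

Initial bearing θ₁ = atan2(sin Δλ cos φ₂, cos φ₁ sin φ₂ − sin φ₁ cos φ₂ cos Δλ) = 277.25°
Final bearing θ₂ = (initial bearing from the destination back to the start) + 180° = 245.53°
Δθ = θ₂ − θ₁ = -31.7°

-31.7°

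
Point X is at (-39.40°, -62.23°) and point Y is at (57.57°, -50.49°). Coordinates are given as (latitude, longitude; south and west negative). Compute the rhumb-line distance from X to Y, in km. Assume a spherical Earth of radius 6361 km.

Rhumb course C = atan2(Δλ, Δψ) with Δψ = ln[tan(π/4+φ₂/2)/tan(π/4+φ₁/2)] = +1.9844, Δλ = +0.2049 → C = 5.90°
d = R·|Δφ| / |cos C| = 6361·1.69245 / 0.99471 = 10823 km

10823 km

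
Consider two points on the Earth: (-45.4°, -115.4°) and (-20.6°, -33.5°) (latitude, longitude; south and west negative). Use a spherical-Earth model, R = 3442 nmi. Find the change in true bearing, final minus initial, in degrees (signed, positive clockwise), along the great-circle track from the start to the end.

-51.6°

Initial bearing θ₁ = atan2(sin Δλ cos φ₂, cos φ₁ sin φ₂ − sin φ₁ cos φ₂ cos Δλ) = 99.38°
Final bearing θ₂ = (initial bearing from the destination back to the start) + 180° = 47.74°
Δθ = θ₂ − θ₁ = -51.6°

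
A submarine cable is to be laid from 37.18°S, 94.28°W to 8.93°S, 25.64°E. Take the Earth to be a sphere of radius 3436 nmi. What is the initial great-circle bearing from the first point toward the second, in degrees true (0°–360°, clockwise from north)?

N = sin Δλ·cos φ₂ = +0.8562;  D = cos φ₁ sin φ₂ − sin φ₁ cos φ₂ cos Δλ = -0.4215
initial course = atan2(N, D) = 116.21°

116.2°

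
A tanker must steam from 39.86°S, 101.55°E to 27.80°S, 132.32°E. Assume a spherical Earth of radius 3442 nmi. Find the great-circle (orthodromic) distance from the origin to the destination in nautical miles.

cos σ = sin φ₁ sin φ₂ + cos φ₁ cos φ₂ cos Δλ
      = sin(-39.86°)sin(-27.80°) + cos(-39.86°)cos(-27.80°)cos(30.77°) = 0.8823
σ = 28.074° → d = Rσ = 3442·0.48998 = 1687 nmi

1687 nmi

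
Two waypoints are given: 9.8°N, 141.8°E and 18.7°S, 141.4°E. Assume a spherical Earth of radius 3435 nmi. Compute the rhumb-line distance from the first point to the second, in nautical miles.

1709 nmi

Δψ = ln[tan(π/4+φ₂/2)/tan(π/4+φ₁/2)] = -0.5042;  Δφ = -0.4974 rad,  Δλ = -0.0070 rad
q = Δφ/Δψ = 0.9865
d = R·√(Δφ² + q²Δλ²) = 3435·0.49747 = 1709 nmi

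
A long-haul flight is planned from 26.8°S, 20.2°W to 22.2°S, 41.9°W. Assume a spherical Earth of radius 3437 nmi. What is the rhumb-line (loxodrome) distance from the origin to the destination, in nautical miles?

1216 nmi

Rhumb course C = atan2(Δλ, Δψ) with Δψ = ln[tan(π/4+φ₂/2)/tan(π/4+φ₁/2)] = +0.0883, Δλ = -0.3787 → C = 283.12°
d = R·|Δφ| / |cos C| = 3437·0.08029 / 0.22696 = 1216 nmi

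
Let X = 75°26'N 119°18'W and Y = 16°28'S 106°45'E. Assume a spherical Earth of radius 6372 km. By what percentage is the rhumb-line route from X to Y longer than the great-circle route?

11.6%

Great circle: σ = 2.0283 rad → d_gc = Rσ = 12924.5 km
Rhumb: Δφ = -1.6040, Δλ = -2.3379, Δψ = -2.3487, q = Δφ/Δψ = 0.6829 → d_rh = R√(Δφ²+q²Δλ²) = 14420.7 km
Excess = (14420.7 − 12924.5) / 12924.5 = 1496.2 / 12924.5 = 11.58% ≈ 11.6%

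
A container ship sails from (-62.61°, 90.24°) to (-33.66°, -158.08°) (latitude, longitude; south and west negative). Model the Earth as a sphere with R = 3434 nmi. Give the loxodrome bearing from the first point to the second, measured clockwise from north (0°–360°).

Δψ = ln[tan(π/4+φ₂/2)/tan(π/4+φ₁/2)] = +0.7874
Δλ = +1.9492 rad (taken the short way round)
course = atan2(Δλ, Δψ) = 68.00°

68.0°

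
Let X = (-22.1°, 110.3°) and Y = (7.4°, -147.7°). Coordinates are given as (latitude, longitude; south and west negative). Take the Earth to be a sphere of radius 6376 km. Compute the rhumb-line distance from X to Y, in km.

11602 km

Δψ = ln[tan(π/4+φ₂/2)/tan(π/4+φ₁/2)] = +0.5252;  Δφ = +0.5149 rad,  Δλ = +1.7802 rad
q = Δφ/Δψ = 0.9804
d = R·√(Δφ² + q²Δλ²) = 6376·1.81969 = 11602 km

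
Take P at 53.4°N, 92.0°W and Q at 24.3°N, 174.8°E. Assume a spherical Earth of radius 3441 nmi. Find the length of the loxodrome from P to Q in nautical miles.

4594 nmi

Rhumb course C = atan2(Δλ, Δψ) with Δψ = ln[tan(π/4+φ₂/2)/tan(π/4+φ₁/2)] = -0.6691, Δλ = -1.6266 → C = 247.64°
d = R·|Δφ| / |cos C| = 3441·0.50789 / 0.38039 = 4594 nmi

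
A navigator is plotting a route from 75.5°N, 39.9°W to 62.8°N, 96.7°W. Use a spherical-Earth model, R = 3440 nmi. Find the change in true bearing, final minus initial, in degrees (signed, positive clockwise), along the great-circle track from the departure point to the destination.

At departure: θ₁ = atan2(sin Δλ cos φ₂, cos φ₁ sin φ₂ − sin φ₁ cos φ₂ cos Δλ) = 267.06°
At arrival: θ₂ = atan2(sin Δλ cos φ₁, −cos φ₂ sin φ₁ + sin φ₂ cos φ₁ cos Δλ) = 213.16°
Δθ = θ₂ − θ₁ = -53.9°

-53.9°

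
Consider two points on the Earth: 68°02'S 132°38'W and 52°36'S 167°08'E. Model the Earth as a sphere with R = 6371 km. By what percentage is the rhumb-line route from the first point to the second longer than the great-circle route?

3.7%

Great circle: σ = 0.5557 rad → d_gc = Rσ = 3540.3 km
Rhumb: Δφ = +0.2694, Δλ = -1.0513, Δψ = +0.5562, q = Δφ/Δψ = 0.4843 → d_rh = R√(Δφ²+q²Δλ²) = 3669.6 km
Excess = (3669.6 − 3540.3) / 3540.3 = 129.3 / 3540.3 = 3.652% ≈ 3.7%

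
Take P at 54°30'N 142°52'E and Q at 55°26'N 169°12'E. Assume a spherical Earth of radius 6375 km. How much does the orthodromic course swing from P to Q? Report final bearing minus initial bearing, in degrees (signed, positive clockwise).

At departure: θ₁ = atan2(sin Δλ cos φ₂, cos φ₁ sin φ₂ − sin φ₁ cos φ₂ cos Δλ) = 75.69°
At arrival: θ₂ = atan2(sin Δλ cos φ₁, −cos φ₂ sin φ₁ + sin φ₂ cos φ₁ cos Δλ) = 97.37°
Δθ = θ₂ − θ₁ = +21.7°

+21.7°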